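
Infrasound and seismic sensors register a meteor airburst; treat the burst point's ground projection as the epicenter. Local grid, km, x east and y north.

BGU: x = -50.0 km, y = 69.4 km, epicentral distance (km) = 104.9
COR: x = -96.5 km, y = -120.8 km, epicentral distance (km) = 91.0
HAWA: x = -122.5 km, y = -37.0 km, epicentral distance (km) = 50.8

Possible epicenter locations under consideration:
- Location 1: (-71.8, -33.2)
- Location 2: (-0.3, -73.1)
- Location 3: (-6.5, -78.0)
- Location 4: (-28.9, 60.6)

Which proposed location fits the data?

For each candidate, compare |candidate − station| to the reported distance:
Location 1: residuals BGU 0.0, COR 0.0, HAWA 0.0 → max 0.0 km
Location 2: residuals BGU 46.0, COR 16.4, HAWA 76.6 → max 76.6 km
Location 3: residuals BGU 48.8, COR 8.7, HAWA 72.2 → max 72.2 km
Location 4: residuals BGU 82.0, COR 102.6, HAWA 84.4 → max 102.6 km
Only Location 1 has all residuals ≈ 0.

Location 1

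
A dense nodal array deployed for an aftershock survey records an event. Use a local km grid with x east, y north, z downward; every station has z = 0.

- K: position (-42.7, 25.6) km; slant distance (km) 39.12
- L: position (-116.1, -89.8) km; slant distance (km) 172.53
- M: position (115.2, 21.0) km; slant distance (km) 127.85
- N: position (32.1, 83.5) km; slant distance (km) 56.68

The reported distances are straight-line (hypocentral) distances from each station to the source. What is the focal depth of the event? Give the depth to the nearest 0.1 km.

Each station gives a sphere (x−x_i)² + (y−y_i)² + z² = d_i² (stations at z=0).
Subtracting the K sphere from L and M: z² cancels, leaving linear equations in x and y:
-146.8 x − 230.8 y = -9171.63
315.8 x − 9.2 y = -3581.86
Solving: x ≈ -9.999, y ≈ 46.098 km (keep extra digits for the depth step; rounded: -10.0, 46.1).
Then from the K sphere: z² = 39.12² − (x + 42.7)² − (y − 25.6)² with x = -9.999, y = 46.098, so z ≈ 6.391 ≈ 6.4 km.
Check against N (with the unrounded solution): distance 56.68 ≈ 56.68 km. ✓

z ≈ 6.4 km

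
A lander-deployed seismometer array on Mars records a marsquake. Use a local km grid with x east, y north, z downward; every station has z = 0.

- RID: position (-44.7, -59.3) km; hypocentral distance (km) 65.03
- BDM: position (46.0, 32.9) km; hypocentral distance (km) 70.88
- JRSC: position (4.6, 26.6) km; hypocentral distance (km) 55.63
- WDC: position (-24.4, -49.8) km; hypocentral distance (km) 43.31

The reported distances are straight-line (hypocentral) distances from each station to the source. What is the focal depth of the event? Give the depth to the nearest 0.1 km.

Each station gives a sphere (x−x_i)² + (y−y_i)² + z² = d_i² (stations at z=0).
Subtracting the RID sphere from BDM and JRSC: z² cancels, leaving linear equations in x and y:
181.4 x + 184.4 y = -3111.24
98.6 x + 171.8 y = -3651.66
Solving: x ≈ 10.695, y ≈ -27.394 km (keep extra digits for the depth step; rounded: 10.7, -27.4).
Then from the RID sphere: z² = 65.03² − (x + 44.7)² − (y + 59.3)² with x = 10.695, y = -27.394, so z ≈ 11.929 ≈ 11.9 km.

z ≈ 11.9 km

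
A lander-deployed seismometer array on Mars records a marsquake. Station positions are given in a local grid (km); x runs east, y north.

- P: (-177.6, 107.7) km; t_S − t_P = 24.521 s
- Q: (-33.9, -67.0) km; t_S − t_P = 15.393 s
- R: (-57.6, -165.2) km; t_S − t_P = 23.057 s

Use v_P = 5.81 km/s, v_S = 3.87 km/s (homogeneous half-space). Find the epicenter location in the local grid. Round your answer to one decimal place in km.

100.7 km east, 50.1 km north

Distance from S−P lag: d = Δt · v_P v_S / (v_P − v_S) = Δt · (5.81·3.87)/(5.81−3.87) ≈ 11.5901·Δt.
So d_P = 284.20, d_Q = 178.41, d_R = 267.23 km.
Circle about each station: (x + 177.6)² + (y − 107.7)² = 284.20²; (x + 33.9)² + (y + 67.0)² = 178.41²; (x + 57.6)² + (y + 165.2)² = 267.23².
Subtracting pairs of circle equations eliminates x²+y² and gives linear equations (the radical axes):
287.4 x − 349.4 y = 11436.67
240.0 x − 545.8 y = -3174.48
Solving the 2×2 system: x ≈ 100.7, y ≈ 50.1 km.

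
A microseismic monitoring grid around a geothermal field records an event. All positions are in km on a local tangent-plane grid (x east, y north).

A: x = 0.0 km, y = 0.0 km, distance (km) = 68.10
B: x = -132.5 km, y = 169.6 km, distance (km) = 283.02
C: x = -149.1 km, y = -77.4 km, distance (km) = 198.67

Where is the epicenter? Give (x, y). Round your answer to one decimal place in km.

47.5 km east, -48.8 km north

Circle about each station: x² + y² = 68.10²; (x + 132.5)² + (y − 169.6)² = 283.02²; (x + 149.1)² + (y + 77.4)² = 198.67².
Subtracting the A equation from the B and C equations removes the quadratic terms:
-265.0 x + 339.2 y = -29142.30
-298.2 x − 154.8 y = -6610.59
Solving the 2×2 system: x ≈ 47.5, y ≈ -48.8 km.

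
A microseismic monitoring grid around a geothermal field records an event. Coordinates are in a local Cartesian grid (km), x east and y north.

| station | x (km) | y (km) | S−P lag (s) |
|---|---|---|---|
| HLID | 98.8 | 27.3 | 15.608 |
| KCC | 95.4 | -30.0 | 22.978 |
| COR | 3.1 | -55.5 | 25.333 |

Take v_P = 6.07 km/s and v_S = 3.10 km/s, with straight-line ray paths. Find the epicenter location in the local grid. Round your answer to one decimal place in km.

Distance from S−P lag: d = Δt · v_P v_S / (v_P − v_S) = Δt · (6.07·3.10)/(6.07−3.10) ≈ 6.3357·Δt.
So d_HLID = 98.89, d_KCC = 145.58, d_COR = 160.50 km.
Circle about each station: (x − 98.8)² + (y − 27.3)² = 98.89²; (x − 95.4)² + (y + 30.0)² = 145.58²; (x − 3.1)² + (y + 55.5)² = 160.50².
Subtracting the HLID equation from the KCC and COR equations removes the quadratic terms:
-6.8 x − 114.6 y = -11919.87
-191.4 x − 165.6 y = -23397.89
Solving the 2×2 system: x ≈ 34.0, y ≈ 102.0 km.
Check against HLID (with the unrounded x, y): √((x − 98.8)²+(y − 27.3)²) = 98.89 ≈ 98.89 km. ✓

(34.0, 102.0)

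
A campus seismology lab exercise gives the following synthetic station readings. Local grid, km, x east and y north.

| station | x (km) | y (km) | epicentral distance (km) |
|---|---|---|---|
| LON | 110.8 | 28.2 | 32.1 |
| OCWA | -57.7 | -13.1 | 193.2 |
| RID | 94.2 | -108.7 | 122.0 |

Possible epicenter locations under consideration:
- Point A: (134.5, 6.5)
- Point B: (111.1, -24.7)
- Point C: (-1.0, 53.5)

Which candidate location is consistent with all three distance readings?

Point A

For each candidate, compare |candidate − station| to the reported distance:
Point A: residuals LON 0.0, OCWA 0.0, RID 0.0 → max 0.0 km
Point B: residuals LON 20.8, OCWA 24.0, RID 36.3 → max 36.3 km
Point C: residuals LON 82.5, OCWA 105.7, RID 66.1 → max 105.7 km
Only Point A has all residuals ≈ 0.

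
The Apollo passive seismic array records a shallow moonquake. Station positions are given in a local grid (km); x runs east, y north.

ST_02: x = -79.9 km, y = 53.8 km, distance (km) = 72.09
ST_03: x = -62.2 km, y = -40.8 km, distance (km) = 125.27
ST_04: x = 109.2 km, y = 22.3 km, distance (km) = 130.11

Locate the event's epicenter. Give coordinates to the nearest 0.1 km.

Circle about each station: (x + 79.9)² + (y − 53.8)² = 72.09²; (x + 62.2)² + (y + 40.8)² = 125.27²; (x − 109.2)² + (y − 22.3)² = 130.11².
Subtracting the ST_02 equation from the ST_03 and ST_04 equations removes the quadratic terms:
35.4 x − 189.2 y = -14240.57
378.2 x − 63.0 y = -8588.16
Solving the 2×2 system: x ≈ -10.5, y ≈ 73.3 km.

(-10.5, 73.3)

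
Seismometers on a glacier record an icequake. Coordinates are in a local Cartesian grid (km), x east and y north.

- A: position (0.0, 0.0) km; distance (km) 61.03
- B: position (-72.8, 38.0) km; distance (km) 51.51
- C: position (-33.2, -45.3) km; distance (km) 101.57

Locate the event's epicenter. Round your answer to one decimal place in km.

Circle about each station: x² + y² = 61.03²; (x + 72.8)² + (y − 38.0)² = 51.51²; (x + 33.2)² + (y + 45.3)² = 101.57².
Subtracting the A equation from the B and C equations removes the quadratic terms:
-145.6 x + 76.0 y = 7815.22
-66.4 x − 90.6 y = -3437.47
Solving the 2×2 system: x ≈ -24.5, y ≈ 55.9 km.

(-24.5, 55.9)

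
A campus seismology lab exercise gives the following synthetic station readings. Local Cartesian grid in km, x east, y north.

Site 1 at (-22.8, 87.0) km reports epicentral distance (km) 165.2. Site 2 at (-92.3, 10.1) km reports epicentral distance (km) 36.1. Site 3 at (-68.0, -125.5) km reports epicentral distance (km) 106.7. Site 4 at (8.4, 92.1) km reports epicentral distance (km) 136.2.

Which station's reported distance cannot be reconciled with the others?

Solve using three stations at a time. Using Site 2, Site 3, Site 4 (subtract circle equations pairwise → linear system) gives (x, y) ≈ (-70.6, -18.8).
Distances from that point to each station vs reported:
  Site 1: calculated 116.1 vs reported 165.2 → residual 49.1 km
  Site 2: calculated 36.1 vs reported 36.1 → residual 0.0 km
  Site 3: calculated 106.7 vs reported 106.7 → residual 0.0 km
  Site 4: calculated 136.2 vs reported 136.2 → residual 0.0 km
Site 2, Site 3, Site 4 are mutually consistent (residuals ≈ 0); Site 1 is off by 49.1 km.

Site 1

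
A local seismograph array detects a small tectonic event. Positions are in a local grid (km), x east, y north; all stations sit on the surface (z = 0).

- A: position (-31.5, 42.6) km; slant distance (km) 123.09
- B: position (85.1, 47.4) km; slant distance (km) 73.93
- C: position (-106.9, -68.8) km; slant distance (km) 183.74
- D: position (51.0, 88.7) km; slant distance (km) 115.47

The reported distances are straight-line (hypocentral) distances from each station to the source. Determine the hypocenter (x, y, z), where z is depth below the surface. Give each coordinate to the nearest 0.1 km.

Each station gives a sphere (x−x_i)² + (y−y_i)² + z² = d_i² (stations at z=0).
Subtracting the A sphere from B and C: z² cancels, leaving linear equations in x and y:
233.2 x + 9.6 y = 16367.26
-150.8 x − 222.8 y = -5255.20
Solving: x ≈ 71.198, y ≈ -24.603 km (keep extra digits for the depth step; rounded: 71.2, -24.6).
Then from the A sphere: z² = 123.09² − (x + 31.5)² − (y − 42.6)² with x = 71.198, y = -24.603, so z ≈ 9.382 ≈ 9.4 km.

(71.2, -24.6, 9.4)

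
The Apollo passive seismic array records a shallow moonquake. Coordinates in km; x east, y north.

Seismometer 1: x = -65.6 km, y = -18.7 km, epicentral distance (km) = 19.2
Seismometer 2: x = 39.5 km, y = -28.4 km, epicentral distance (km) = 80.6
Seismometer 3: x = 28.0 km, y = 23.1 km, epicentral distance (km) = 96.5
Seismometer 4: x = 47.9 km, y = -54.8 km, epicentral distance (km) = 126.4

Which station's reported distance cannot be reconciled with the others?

Seismometer 2

Solve using three stations at a time. Using Seismometer 1, Seismometer 3, Seismometer 4 (subtract circle equations pairwise → linear system) gives (x, y) ≈ (-65.8, 0.4).
Distances from that point to each station vs reported:
  Seismometer 1: calculated 19.1 vs reported 19.2 → residual 0.1 km
  Seismometer 2: calculated 109.2 vs reported 80.6 → residual 28.6 km
  Seismometer 3: calculated 96.5 vs reported 96.5 → residual 0.0 km
  Seismometer 4: calculated 126.4 vs reported 126.4 → residual 0.0 km
Seismometer 1, Seismometer 3, Seismometer 4 are mutually consistent (residuals ≈ 0); Seismometer 2 is off by 28.6 km.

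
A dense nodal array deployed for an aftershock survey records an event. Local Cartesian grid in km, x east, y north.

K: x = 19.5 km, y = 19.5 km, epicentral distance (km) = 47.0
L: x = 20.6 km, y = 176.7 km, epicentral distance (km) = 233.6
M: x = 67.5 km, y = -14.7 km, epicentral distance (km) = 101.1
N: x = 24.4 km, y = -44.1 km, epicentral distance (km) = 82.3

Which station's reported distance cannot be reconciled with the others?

L

Solve using three stations at a time. Using K, M, N (subtract circle equations pairwise → linear system) gives (x, y) ≈ (-27.6, 19.8).
Distances from that point to each station vs reported:
  K: calculated 47.1 vs reported 47.0 → residual 0.1 km
  L: calculated 164.2 vs reported 233.6 → residual 69.4 km
  M: calculated 101.1 vs reported 101.1 → residual 0.0 km
  N: calculated 82.4 vs reported 82.3 → residual 0.1 km
K, M, N are mutually consistent (residuals ≈ 0); L is off by 69.4 km.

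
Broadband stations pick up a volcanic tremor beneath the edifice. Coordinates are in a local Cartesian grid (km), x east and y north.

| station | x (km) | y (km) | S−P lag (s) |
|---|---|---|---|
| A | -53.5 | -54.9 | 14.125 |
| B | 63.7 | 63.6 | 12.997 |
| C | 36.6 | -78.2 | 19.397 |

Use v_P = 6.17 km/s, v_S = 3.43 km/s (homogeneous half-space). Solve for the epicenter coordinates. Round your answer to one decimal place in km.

x ≈ -36.1 km, y ≈ 52.8 km

Distance from S−P lag: d = Δt · v_P v_S / (v_P − v_S) = Δt · (6.17·3.43)/(6.17−3.43) ≈ 7.7238·Δt.
So d_A = 109.10, d_B = 100.39, d_C = 149.82 km.
Circle about each station: (x + 53.5)² + (y + 54.9)² = 109.10²; (x − 63.7)² + (y − 63.6)² = 100.39²; (x − 36.6)² + (y + 78.2)² = 149.82².
Subtracting the A equation from the B and C equations removes the quadratic terms:
234.4 x + 237.0 y = 4051.05
180.2 x − 46.6 y = -8964.68
Solving the 2×2 system: x ≈ -36.1, y ≈ 52.8 km.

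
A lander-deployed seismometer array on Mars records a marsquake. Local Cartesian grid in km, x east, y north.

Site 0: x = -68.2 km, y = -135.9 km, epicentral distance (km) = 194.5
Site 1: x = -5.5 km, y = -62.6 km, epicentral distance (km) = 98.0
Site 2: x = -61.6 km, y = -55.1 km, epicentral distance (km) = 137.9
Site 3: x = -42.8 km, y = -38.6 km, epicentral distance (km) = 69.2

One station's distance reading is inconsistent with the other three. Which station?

Solve using three stations at a time. Using Site 0, Site 1, Site 2 (subtract circle equations pairwise → linear system) gives (x, y) ≈ (59.6, 10.7).
Distances from that point to each station vs reported:
  Site 0: calculated 194.6 vs reported 194.5 → residual 0.1 km
  Site 1: calculated 98.1 vs reported 98.0 → residual 0.1 km
  Site 2: calculated 138.0 vs reported 137.9 → residual 0.1 km
  Site 3: calculated 113.7 vs reported 69.2 → residual 44.5 km
Site 0, Site 1, Site 2 are mutually consistent (residuals ≈ 0); Site 3 is off by 44.5 km.

Site 3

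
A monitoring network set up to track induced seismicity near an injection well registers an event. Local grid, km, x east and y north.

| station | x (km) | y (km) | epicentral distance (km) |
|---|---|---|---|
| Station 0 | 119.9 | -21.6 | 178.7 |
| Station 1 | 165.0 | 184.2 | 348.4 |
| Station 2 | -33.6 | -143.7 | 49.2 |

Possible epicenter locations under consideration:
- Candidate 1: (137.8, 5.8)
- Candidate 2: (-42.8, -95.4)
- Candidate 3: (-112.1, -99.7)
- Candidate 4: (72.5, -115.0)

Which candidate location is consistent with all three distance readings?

For each candidate, compare |candidate − station| to the reported distance:
Candidate 1: residuals Station 0 146.0, Station 1 167.9, Station 2 178.2 → max 178.2 km
Candidate 2: residuals Station 0 0.0, Station 1 0.0, Station 2 0.0 → max 0.0 km
Candidate 3: residuals Station 0 66.1, Station 1 48.3, Station 2 40.8 → max 66.1 km
Candidate 4: residuals Station 0 74.0, Station 1 35.2, Station 2 60.7 → max 74.0 km
Only Candidate 2 has all residuals ≈ 0.

Candidate 2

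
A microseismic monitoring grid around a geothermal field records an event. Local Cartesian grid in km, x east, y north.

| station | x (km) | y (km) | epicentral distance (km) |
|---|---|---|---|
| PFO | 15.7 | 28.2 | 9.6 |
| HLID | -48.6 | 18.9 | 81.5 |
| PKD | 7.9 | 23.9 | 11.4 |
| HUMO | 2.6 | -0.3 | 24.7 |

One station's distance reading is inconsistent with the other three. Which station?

Solve using three stations at a time. Using PFO, PKD, HUMO (subtract circle equations pairwise → linear system) gives (x, y) ≈ (18.2, 18.9).
Distances from that point to each station vs reported:
  PFO: calculated 9.6 vs reported 9.6 → residual 0.0 km
  HLID: calculated 66.8 vs reported 81.5 → residual 14.7 km
  PKD: calculated 11.4 vs reported 11.4 → residual 0.0 km
  HUMO: calculated 24.7 vs reported 24.7 → residual 0.0 km
PFO, PKD, HUMO are mutually consistent (residuals ≈ 0); HLID is off by 14.7 km.

HLID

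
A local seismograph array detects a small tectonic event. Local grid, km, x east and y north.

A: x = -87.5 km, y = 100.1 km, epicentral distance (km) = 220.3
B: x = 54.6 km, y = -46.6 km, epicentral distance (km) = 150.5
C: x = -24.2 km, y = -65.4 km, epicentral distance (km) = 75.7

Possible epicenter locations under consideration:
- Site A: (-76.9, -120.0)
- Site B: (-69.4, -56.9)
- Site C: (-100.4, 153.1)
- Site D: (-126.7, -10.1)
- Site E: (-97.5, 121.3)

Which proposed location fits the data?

For each candidate, compare |candidate − station| to the reported distance:
Site A: residuals A 0.1, B 0.1, C 0.2 → max 0.2 km
Site B: residuals A 62.3, B 26.1, C 29.7 → max 62.3 km
Site C: residuals A 165.8, B 102.3, C 155.7 → max 165.8 km
Site D: residuals A 103.3, B 34.4, C 40.8 → max 103.3 km
Site E: residuals A 196.9, B 76.0, C 124.9 → max 196.9 km
Only Site A has all residuals ≈ 0.

Site A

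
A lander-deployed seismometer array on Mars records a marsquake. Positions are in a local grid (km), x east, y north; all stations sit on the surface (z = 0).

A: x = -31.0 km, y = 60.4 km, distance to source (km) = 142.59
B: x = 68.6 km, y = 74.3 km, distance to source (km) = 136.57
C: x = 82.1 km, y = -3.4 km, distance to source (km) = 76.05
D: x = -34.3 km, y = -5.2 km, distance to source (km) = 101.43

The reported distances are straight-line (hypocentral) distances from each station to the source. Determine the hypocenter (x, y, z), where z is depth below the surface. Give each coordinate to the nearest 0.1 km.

Each station gives a sphere (x−x_i)² + (y−y_i)² + z² = d_i² (stations at z=0).
Subtracting the A sphere from B and C: z² cancels, leaving linear equations in x and y:
199.2 x + 27.8 y = 7297.83
226.2 x − 127.6 y = 16691.12
Solving: x ≈ 44.004, y ≈ -52.800 km (keep extra digits for the depth step; rounded: 44.0, -52.8).
Then from the A sphere: z² = 142.59² − (x + 31.0)² − (y − 60.4)² with x = 44.004, y = -52.800, so z ≈ 43.498 ≈ 43.5 km.

(44.0, -52.8, 43.5)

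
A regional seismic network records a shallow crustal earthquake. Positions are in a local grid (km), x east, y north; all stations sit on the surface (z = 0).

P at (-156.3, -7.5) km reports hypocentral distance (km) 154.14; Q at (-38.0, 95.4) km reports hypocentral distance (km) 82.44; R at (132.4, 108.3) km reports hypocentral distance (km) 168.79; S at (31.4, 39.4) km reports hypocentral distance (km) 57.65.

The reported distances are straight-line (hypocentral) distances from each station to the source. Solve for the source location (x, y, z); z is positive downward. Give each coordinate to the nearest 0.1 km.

Each station gives a sphere (x−x_i)² + (y−y_i)² + z² = d_i² (stations at z=0).
Subtracting the P sphere from Q and R: z² cancels, leaving linear equations in x and y:
236.6 x + 205.8 y = 3022.01
577.4 x + 231.6 y = 41.79
Solving: x ≈ -10.796, y ≈ 27.096 km (keep extra digits for the depth step; rounded: -10.8, 27.1).
Then from the P sphere: z² = 154.14² − (x + 156.3)² − (y + 7.5)² with x = -10.796, y = 27.096, so z ≈ 37.294 ≈ 37.3 km.
Check against S (with the unrounded solution): distance 57.64 ≈ 57.65 km. ✓

(-10.8, 27.1, 37.3)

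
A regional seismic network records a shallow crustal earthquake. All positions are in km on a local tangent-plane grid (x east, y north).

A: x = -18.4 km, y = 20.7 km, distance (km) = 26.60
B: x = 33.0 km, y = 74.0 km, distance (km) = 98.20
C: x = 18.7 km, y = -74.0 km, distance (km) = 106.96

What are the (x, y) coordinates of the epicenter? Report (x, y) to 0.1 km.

Circle about each station: (x + 18.4)² + (y − 20.7)² = 26.60²; (x − 33.0)² + (y − 74.0)² = 98.20²; (x − 18.7)² + (y + 74.0)² = 106.96².
Subtracting pairs of circle equations eliminates x²+y² and gives linear equations (the radical axes):
102.8 x + 106.6 y = -3137.73
74.2 x − 189.4 y = -5674.24
Solving the 2×2 system: x ≈ -43.8, y ≈ 12.8 km.
Check against A (with the unrounded x, y): √((x + 18.4)²+(y − 20.7)²) = 26.60 ≈ 26.60 km. ✓

(-43.8, 12.8)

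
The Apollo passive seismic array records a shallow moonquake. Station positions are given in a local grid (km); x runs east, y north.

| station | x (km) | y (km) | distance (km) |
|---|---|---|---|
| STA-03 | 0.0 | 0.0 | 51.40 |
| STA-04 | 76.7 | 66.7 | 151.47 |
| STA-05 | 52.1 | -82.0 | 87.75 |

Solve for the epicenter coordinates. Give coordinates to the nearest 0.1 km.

-26.9 km east, -43.8 km north

Circle about each station: x² + y² = 51.40²; (x − 76.7)² + (y − 66.7)² = 151.47²; (x − 52.1)² + (y + 82.0)² = 87.75².
Subtracting pairs of circle equations eliminates x²+y² and gives linear equations (the radical axes):
153.4 x + 133.4 y = -9969.42
104.2 x − 164.0 y = 4380.31
Solving the 2×2 system: x ≈ -26.9, y ≈ -43.8 km.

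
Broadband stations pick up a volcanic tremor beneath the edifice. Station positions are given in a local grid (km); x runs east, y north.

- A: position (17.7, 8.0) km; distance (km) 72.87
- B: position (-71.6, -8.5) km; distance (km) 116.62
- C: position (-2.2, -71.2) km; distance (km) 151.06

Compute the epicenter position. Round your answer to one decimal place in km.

Circle about each station: (x − 17.7)² + (y − 8.0)² = 72.87²; (x + 71.6)² + (y + 8.5)² = 116.62²; (x + 2.2)² + (y + 71.2)² = 151.06².
Subtracting the A equation from the B and C equations removes the quadratic terms:
-178.6 x − 33.0 y = -3468.67
-39.8 x − 158.4 y = -12812.10
Solving the 2×2 system: x ≈ 4.7, y ≈ 79.7 km.

(4.7, 79.7)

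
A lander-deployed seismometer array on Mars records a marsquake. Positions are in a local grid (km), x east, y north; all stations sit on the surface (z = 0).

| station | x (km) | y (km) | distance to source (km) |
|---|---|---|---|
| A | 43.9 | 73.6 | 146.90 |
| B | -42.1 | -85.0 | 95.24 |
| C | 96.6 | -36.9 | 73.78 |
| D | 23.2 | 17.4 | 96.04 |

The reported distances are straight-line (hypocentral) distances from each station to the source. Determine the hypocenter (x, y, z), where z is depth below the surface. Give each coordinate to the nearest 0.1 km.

Each station gives a sphere (x−x_i)² + (y−y_i)² + z² = d_i² (stations at z=0).
Subtracting the A sphere from B and C: z² cancels, leaving linear equations in x and y:
-172.0 x − 317.2 y = 14162.19
105.4 x − 221.0 y = 19485.12
Solving: x ≈ 42.702, y ≈ -67.802 km (keep extra digits for the depth step; rounded: 42.7, -67.8).
Then from the A sphere: z² = 146.90² − (x − 43.9)² − (y − 73.6)² with x = 42.702, y = -67.802, so z ≈ 39.795 ≈ 39.8 km.
Check against D (with the unrounded solution): distance 96.04 ≈ 96.04 km. ✓

(42.7, -67.8, 39.8)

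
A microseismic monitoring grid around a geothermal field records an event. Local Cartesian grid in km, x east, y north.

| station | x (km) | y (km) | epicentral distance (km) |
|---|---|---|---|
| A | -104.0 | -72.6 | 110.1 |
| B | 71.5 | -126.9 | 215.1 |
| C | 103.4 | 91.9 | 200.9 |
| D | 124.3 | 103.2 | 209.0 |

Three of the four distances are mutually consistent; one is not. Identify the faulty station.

C

Solve using three stations at a time. Using A, B, D (subtract circle equations pairwise → linear system) gives (x, y) ≈ (-72.5, 32.9).
Distances from that point to each station vs reported:
  A: calculated 110.1 vs reported 110.1 → residual 0.0 km
  B: calculated 215.1 vs reported 215.1 → residual 0.0 km
  C: calculated 185.5 vs reported 200.9 → residual 15.4 km
  D: calculated 209.0 vs reported 209.0 → residual 0.0 km
A, B, D are mutually consistent (residuals ≈ 0); C is off by 15.4 km.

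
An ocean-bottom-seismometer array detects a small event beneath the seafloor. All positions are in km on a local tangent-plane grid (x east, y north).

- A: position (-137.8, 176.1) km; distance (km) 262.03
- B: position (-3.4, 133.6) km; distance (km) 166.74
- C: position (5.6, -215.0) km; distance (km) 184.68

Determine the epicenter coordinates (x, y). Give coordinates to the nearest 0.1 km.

22.6 km east, -31.1 km north

Circle about each station: (x + 137.8)² + (y − 176.1)² = 262.03²; (x + 3.4)² + (y − 133.6)² = 166.74²; (x − 5.6)² + (y + 215.0)² = 184.68².
Subtracting the A equation from the B and C equations removes the quadratic terms:
268.8 x − 85.0 y = 8717.96
286.8 x − 782.2 y = 30809.33
Solving the 2×2 system: x ≈ 22.6, y ≈ -31.1 km.
Check against A (with the unrounded x, y): √((x + 137.8)²+(y − 176.1)²) = 262.03 ≈ 262.03 km. ✓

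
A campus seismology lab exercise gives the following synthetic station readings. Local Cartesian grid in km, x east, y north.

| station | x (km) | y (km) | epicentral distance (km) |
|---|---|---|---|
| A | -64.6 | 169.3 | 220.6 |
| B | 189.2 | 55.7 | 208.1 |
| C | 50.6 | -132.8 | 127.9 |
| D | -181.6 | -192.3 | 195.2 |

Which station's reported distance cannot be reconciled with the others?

B

Solve using three stations at a time. Using A, C, D (subtract circle equations pairwise → linear system) gives (x, y) ≈ (-47.4, -50.6).
Distances from that point to each station vs reported:
  A: calculated 220.6 vs reported 220.6 → residual 0.0 km
  B: calculated 259.4 vs reported 208.1 → residual 51.3 km
  C: calculated 127.9 vs reported 127.9 → residual 0.0 km
  D: calculated 195.2 vs reported 195.2 → residual 0.0 km
A, C, D are mutually consistent (residuals ≈ 0); B is off by 51.3 km.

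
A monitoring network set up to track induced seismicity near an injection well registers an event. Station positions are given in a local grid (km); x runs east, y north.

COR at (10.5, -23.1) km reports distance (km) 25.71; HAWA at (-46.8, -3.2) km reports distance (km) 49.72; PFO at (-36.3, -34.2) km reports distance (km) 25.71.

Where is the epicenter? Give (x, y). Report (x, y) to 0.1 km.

Circle about each station: (x − 10.5)² + (y + 23.1)² = 25.71²; (x + 46.8)² + (y + 3.2)² = 49.72²; (x + 36.3)² + (y + 34.2)² = 25.71².
Subtracting the COR equation from the HAWA and PFO equations removes the quadratic terms:
-114.6 x + 39.8 y = -254.45
-93.6 x − 22.2 y = 1843.47
Solving the 2×2 system: x ≈ -10.8, y ≈ -37.5 km.
Check against COR (with the unrounded x, y): √((x − 10.5)²+(y + 23.1)²) = 25.71 ≈ 25.71 km. ✓

-10.8 km east, -37.5 km north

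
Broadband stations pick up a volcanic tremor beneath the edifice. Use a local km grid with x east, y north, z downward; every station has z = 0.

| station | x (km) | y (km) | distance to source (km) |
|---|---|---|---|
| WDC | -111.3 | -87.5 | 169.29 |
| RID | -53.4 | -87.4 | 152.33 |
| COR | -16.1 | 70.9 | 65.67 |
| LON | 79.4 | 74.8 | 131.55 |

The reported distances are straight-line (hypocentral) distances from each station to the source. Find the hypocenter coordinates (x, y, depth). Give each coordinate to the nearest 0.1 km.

Each station gives a sphere (x−x_i)² + (y−y_i)² + z² = d_i² (stations at z=0).
Subtracting the WDC sphere from RID and COR: z² cancels, leaving linear equations in x and y:
115.8 x + 0.2 y = -4098.94
190.4 x + 316.8 y = 9588.64
Solving: x ≈ -35.486, y ≈ 51.595 km (keep extra digits for the depth step; rounded: -35.5, 51.6).
Then from the WDC sphere: z² = 169.29² − (x + 111.3)² − (y + 87.5)² with x = -35.486, y = 51.595, so z ≈ 59.699 ≈ 59.7 km.
Check against LON (with the unrounded solution): distance 131.53 ≈ 131.55 km. ✓

(-35.5, 51.6, 59.7)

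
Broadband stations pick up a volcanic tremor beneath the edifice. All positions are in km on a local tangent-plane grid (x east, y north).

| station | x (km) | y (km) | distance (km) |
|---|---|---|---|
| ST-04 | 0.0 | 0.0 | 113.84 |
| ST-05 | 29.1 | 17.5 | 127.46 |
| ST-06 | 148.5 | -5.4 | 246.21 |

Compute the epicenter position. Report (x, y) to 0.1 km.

Circle about each station: x² + y² = 113.84²; (x − 29.1)² + (y − 17.5)² = 127.46²; (x − 148.5)² + (y + 5.4)² = 246.21².
Subtracting the ST-04 equation from the ST-05 and ST-06 equations removes the quadratic terms:
58.2 x + 35.0 y = -2133.45
297.0 x − 10.8 y = -25578.41
Solving the 2×2 system: x ≈ -83.3, y ≈ 77.6 km.
Check against ST-04 (with the unrounded x, y): √(x²+y²) = 113.82 ≈ 113.84 km. ✓

-83.3 km east, 77.6 km north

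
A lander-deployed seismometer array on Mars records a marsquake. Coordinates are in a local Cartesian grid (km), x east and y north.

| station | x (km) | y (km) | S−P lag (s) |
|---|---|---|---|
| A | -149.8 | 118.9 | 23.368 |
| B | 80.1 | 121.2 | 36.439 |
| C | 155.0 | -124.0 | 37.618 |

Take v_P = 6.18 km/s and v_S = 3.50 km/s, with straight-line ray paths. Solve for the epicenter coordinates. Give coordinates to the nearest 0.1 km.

Distance from S−P lag: d = Δt · v_P v_S / (v_P − v_S) = Δt · (6.18·3.50)/(6.18−3.50) ≈ 8.0709·Δt.
So d_A = 188.60, d_B = 294.10, d_C = 303.61 km.
Circle about each station: (x + 149.8)² + (y − 118.9)² = 188.60²; (x − 80.1)² + (y − 121.2)² = 294.10²; (x − 155.0)² + (y + 124.0)² = 303.61².
Subtracting pairs of circle equations eliminates x²+y² and gives linear equations (the radical axes):
459.8 x + 4.6 y = -66396.65
609.6 x − 485.8 y = -53785.32
Solving the 2×2 system: x ≈ -143.7, y ≈ -69.6 km.
Check against A (with the unrounded x, y): √((x + 149.8)²+(y − 118.9)²) = 188.61 ≈ 188.60 km. ✓

x ≈ -143.7 km, y ≈ -69.6 km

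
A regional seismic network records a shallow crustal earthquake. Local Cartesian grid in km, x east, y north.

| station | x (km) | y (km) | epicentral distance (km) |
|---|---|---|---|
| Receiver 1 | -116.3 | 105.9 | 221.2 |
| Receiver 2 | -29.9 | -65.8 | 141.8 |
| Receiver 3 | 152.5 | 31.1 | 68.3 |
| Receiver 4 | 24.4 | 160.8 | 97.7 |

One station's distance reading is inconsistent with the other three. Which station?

Receiver 4

Solve using three stations at a time. Using Receiver 1, Receiver 2, Receiver 3 (subtract circle equations pairwise → linear system) gives (x, y) ≈ (85.9, 16.1).
Distances from that point to each station vs reported:
  Receiver 1: calculated 221.2 vs reported 221.2 → residual 0.0 km
  Receiver 2: calculated 141.8 vs reported 141.8 → residual 0.0 km
  Receiver 3: calculated 68.3 vs reported 68.3 → residual 0.0 km
  Receiver 4: calculated 157.2 vs reported 97.7 → residual 59.5 km
Receiver 1, Receiver 2, Receiver 3 are mutually consistent (residuals ≈ 0); Receiver 4 is off by 59.5 km.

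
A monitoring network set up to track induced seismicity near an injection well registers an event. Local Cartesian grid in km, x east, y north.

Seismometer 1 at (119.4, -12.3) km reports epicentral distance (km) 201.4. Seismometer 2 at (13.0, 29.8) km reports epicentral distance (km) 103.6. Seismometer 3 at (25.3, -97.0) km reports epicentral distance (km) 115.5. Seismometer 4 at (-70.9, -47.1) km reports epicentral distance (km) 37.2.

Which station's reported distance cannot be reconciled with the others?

Seismometer 3

Solve using three stations at a time. Using Seismometer 1, Seismometer 2, Seismometer 4 (subtract circle equations pairwise → linear system) gives (x, y) ≈ (-82.0, -11.6).
Distances from that point to each station vs reported:
  Seismometer 1: calculated 201.4 vs reported 201.4 → residual 0.0 km
  Seismometer 2: calculated 103.6 vs reported 103.6 → residual 0.0 km
  Seismometer 3: calculated 137.2 vs reported 115.5 → residual 21.7 km
  Seismometer 4: calculated 37.2 vs reported 37.2 → residual 0.0 km
Seismometer 1, Seismometer 2, Seismometer 4 are mutually consistent (residuals ≈ 0); Seismometer 3 is off by 21.7 km.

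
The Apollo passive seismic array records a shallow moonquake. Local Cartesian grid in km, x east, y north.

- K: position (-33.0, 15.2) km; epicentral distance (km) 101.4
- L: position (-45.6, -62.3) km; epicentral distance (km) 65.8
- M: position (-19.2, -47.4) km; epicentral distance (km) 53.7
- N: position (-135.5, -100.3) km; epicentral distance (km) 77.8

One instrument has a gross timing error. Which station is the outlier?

L

Solve using three stations at a time. Using K, M, N (subtract circle equations pairwise → linear system) gives (x, y) ≈ (-59.7, -82.6).
Distances from that point to each station vs reported:
  K: calculated 101.4 vs reported 101.4 → residual 0.0 km
  L: calculated 24.7 vs reported 65.8 → residual 41.1 km
  M: calculated 53.7 vs reported 53.7 → residual 0.0 km
  N: calculated 77.8 vs reported 77.8 → residual 0.0 km
K, M, N are mutually consistent (residuals ≈ 0); L is off by 41.1 km.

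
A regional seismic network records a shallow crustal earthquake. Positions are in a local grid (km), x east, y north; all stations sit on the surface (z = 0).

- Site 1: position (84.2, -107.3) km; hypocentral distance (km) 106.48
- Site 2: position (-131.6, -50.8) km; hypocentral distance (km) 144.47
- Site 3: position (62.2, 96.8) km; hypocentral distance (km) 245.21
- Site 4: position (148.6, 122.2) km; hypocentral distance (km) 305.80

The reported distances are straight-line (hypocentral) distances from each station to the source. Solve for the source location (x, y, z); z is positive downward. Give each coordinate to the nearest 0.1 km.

x ≈ -16.1 km, y ≈ -134.4 km, depth ≈ 23.3 km

Each station gives a sphere (x−x_i)² + (y−y_i)² + z² = d_i² (stations at z=0).
Subtracting the Site 1 sphere from Site 2 and Site 3: z² cancels, leaving linear equations in x and y:
-431.6 x + 113.0 y = -8237.32
-44.0 x + 408.2 y = -54153.80
Solving: x ≈ -16.103, y ≈ -134.401 km (keep extra digits for the depth step; rounded: -16.1, -134.4).
Then from the Site 1 sphere: z² = 106.48² − (x − 84.2)² − (y + 107.3)² with x = -16.103, y = -134.401, so z ≈ 23.299 ≈ 23.3 km.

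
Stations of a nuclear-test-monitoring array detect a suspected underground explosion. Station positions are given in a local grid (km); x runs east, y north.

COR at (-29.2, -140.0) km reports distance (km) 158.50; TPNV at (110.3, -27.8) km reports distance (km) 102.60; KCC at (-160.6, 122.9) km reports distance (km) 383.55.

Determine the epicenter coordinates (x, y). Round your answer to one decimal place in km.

Circle about each station: (x + 29.2)² + (y + 140.0)² = 158.50²; (x − 110.3)² + (y + 27.8)² = 102.60²; (x + 160.6)² + (y − 122.9)² = 383.55².
Subtracting the COR equation from the TPNV and KCC equations removes the quadratic terms:
279.0 x + 224.4 y = 7081.78
-262.8 x + 525.8 y = -101544.22
Solving the 2×2 system: x ≈ 128.9, y ≈ -128.7 km.

128.9 km east, -128.7 km north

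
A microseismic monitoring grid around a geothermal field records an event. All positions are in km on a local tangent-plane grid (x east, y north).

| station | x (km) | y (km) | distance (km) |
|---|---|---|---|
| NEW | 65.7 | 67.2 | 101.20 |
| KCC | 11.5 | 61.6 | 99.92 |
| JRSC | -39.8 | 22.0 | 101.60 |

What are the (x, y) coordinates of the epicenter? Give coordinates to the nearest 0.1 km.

(46.2, -32.1)

Circle about each station: (x − 65.7)² + (y − 67.2)² = 101.20²; (x − 11.5)² + (y − 61.6)² = 99.92²; (x + 39.8)² + (y − 22.0)² = 101.60².
Subtracting the NEW equation from the KCC and JRSC equations removes the quadratic terms:
-108.4 x − 11.2 y = -4648.09
-211.0 x − 90.4 y = -6845.41
Solving the 2×2 system: x ≈ 46.2, y ≈ -32.1 km.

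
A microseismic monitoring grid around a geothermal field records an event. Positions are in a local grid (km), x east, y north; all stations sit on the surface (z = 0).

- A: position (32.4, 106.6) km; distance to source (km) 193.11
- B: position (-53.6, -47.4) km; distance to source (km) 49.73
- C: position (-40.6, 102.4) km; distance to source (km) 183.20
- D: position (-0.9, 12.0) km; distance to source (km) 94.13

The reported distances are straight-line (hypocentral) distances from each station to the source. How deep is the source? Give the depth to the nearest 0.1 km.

z ≈ 17.4 km

Each station gives a sphere (x−x_i)² + (y−y_i)² + z² = d_i² (stations at z=0).
Subtracting the A sphere from B and C: z² cancels, leaving linear equations in x and y:
-172.0 x − 308.0 y = 27524.80
-146.0 x − 8.4 y = 3450.03
Solving: x ≈ -19.102, y ≈ -78.699 km (keep extra digits for the depth step; rounded: -19.1, -78.7).
Then from the A sphere: z² = 193.11² − (x − 32.4)² − (y − 106.6)² with x = -19.102, y = -78.699, so z ≈ 17.415 ≈ 17.4 km.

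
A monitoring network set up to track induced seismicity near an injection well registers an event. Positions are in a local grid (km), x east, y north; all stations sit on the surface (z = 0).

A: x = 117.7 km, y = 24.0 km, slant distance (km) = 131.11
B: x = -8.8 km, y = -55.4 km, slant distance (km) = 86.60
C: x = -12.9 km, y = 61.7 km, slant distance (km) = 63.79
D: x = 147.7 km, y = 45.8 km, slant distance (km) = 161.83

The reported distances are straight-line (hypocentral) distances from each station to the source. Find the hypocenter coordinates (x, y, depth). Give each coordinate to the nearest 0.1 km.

(-5.0, 18.0, 45.8)

Each station gives a sphere (x−x_i)² + (y−y_i)² + z² = d_i² (stations at z=0).
Subtracting the A sphere from B and C: z² cancels, leaving linear equations in x and y:
-253.0 x − 158.8 y = -1592.42
-261.2 x + 75.4 y = 2664.68
Solving: x ≈ -5.005, y ≈ 18.002 km (keep extra digits for the depth step; rounded: -5.0, 18.0).
Then from the A sphere: z² = 131.11² − (x − 117.7)² − (y − 24.0)² with x = -5.005, y = 18.002, so z ≈ 45.797 ≈ 45.8 km.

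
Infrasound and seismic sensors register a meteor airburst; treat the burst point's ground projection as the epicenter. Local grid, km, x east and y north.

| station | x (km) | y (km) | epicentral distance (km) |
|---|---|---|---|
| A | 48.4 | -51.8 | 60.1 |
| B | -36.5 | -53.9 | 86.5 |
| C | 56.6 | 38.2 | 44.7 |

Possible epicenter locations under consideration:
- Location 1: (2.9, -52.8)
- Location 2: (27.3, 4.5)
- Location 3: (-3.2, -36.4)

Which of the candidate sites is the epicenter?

For each candidate, compare |candidate − station| to the reported distance:
Location 1: residuals A 14.6, B 47.1, C 61.0 → max 61.0 km
Location 2: residuals A 0.0, B 0.0, C 0.0 → max 0.0 km
Location 3: residuals A 6.3, B 48.9, C 50.9 → max 50.9 km
Only Location 2 has all residuals ≈ 0.

Location 2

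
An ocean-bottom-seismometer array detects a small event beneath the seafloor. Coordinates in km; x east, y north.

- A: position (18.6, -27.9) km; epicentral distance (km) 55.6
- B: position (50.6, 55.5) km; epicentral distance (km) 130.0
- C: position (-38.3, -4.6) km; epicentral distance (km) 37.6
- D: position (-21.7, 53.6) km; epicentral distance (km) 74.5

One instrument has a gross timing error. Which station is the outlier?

D

Solve using three stations at a time. Using A, B, C (subtract circle equations pairwise → linear system) gives (x, y) ≈ (-35.2, -42.2).
Distances from that point to each station vs reported:
  A: calculated 55.7 vs reported 55.6 → residual 0.1 km
  B: calculated 130.0 vs reported 130.0 → residual 0.0 km
  C: calculated 37.7 vs reported 37.6 → residual 0.1 km
  D: calculated 96.7 vs reported 74.5 → residual 22.2 km
A, B, C are mutually consistent (residuals ≈ 0); D is off by 22.2 km.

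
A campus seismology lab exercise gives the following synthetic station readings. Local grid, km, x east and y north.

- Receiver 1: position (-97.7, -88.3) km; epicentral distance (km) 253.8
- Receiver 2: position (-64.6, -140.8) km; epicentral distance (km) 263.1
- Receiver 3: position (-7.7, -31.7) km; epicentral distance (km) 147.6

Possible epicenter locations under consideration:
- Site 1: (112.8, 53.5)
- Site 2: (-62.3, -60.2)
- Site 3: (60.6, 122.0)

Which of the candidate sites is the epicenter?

Site 1

For each candidate, compare |candidate − station| to the reported distance:
Site 1: residuals Receiver 1 0.0, Receiver 2 0.0, Receiver 3 0.0 → max 0.0 km
Site 2: residuals Receiver 1 208.6, Receiver 2 182.5, Receiver 3 86.0 → max 208.6 km
Site 3: residuals Receiver 1 9.4, Receiver 2 28.0, Receiver 3 20.6 → max 28.0 km
Only Site 1 has all residuals ≈ 0.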